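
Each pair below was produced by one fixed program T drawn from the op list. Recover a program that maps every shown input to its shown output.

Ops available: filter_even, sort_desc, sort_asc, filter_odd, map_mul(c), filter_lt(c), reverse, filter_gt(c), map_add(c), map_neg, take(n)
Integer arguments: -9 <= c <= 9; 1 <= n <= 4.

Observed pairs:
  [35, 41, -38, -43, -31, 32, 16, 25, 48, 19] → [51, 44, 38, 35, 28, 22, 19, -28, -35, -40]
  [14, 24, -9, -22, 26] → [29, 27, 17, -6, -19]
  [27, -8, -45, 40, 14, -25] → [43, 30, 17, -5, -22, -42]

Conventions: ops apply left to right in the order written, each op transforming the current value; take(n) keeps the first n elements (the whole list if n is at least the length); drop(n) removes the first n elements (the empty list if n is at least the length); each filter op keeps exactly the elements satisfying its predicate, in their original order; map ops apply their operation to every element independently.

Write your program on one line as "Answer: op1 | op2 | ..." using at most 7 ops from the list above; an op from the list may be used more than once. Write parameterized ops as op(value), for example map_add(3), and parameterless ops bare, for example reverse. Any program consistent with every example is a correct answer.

sort_desc | sort_asc | map_neg | map_add(-3) | sort_asc | map_neg

Check, running the answer program on each example:
  [35, 41, -38, -43, -31, 32, 16, 25, 48, 19] -> [48, 41, 35, 32, 25, 19, 16, -31, -38, -43] -> [-43, -38, -31, 16, 19, 25, 32, 35, 41, 48] -> [43, 38, 31, -16, -19, -25, -32, -35, -41, -48] -> [40, 35, 28, -19, -22, -28, -35, -38, -44, -51] -> [-51, -44, -38, -35, -28, -22, -19, 28, 35, 40] -> [51, 44, 38, 35, 28, 22, 19, -28, -35, -40]
  [14, 24, -9, -22, 26] -> [26, 24, 14, -9, -22] -> [-22, -9, 14, 24, 26] -> [22, 9, -14, -24, -26] -> [19, 6, -17, -27, -29] -> [-29, -27, -17, 6, 19] -> [29, 27, 17, -6, -19]
  [27, -8, -45, 40, 14, -25] -> [40, 27, 14, -8, -25, -45] -> [-45, -25, -8, 14, 27, 40] -> [45, 25, 8, -14, -27, -40] -> [42, 22, 5, -17, -30, -43] -> [-43, -30, -17, 5, 22, 42] -> [43, 30, 17, -5, -22, -42]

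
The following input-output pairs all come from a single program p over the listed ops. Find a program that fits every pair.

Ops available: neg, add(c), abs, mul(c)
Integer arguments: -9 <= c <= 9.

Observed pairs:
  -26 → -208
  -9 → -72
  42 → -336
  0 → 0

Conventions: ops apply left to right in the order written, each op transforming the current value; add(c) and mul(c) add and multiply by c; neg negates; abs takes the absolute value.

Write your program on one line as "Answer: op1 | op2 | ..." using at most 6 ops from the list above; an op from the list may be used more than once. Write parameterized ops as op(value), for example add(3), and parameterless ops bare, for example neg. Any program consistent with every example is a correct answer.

neg | mul(-8) | neg | abs | neg

Check, running the answer program on each example:
  -26 -> 26 -> -208 -> 208 -> 208 -> -208
  -9 -> 9 -> -72 -> 72 -> 72 -> -72
  42 -> -42 -> 336 -> -336 -> 336 -> -336
  0 -> 0 -> 0 -> 0 -> 0 -> 0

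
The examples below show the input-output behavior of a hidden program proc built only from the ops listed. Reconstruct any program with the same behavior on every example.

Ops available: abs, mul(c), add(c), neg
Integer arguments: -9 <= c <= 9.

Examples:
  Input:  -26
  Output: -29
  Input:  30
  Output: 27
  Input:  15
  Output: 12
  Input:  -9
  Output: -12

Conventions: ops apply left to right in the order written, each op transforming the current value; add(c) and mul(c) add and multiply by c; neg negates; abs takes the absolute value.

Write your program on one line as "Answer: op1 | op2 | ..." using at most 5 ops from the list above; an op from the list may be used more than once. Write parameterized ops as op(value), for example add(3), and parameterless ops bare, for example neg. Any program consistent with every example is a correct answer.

neg | add(1) | add(2) | neg

Check, running the answer program on each example:
  -26 -> 26 -> 27 -> 29 -> -29
  30 -> -30 -> -29 -> -27 -> 27
  15 -> -15 -> -14 -> -12 -> 12
  -9 -> 9 -> 10 -> 12 -> -12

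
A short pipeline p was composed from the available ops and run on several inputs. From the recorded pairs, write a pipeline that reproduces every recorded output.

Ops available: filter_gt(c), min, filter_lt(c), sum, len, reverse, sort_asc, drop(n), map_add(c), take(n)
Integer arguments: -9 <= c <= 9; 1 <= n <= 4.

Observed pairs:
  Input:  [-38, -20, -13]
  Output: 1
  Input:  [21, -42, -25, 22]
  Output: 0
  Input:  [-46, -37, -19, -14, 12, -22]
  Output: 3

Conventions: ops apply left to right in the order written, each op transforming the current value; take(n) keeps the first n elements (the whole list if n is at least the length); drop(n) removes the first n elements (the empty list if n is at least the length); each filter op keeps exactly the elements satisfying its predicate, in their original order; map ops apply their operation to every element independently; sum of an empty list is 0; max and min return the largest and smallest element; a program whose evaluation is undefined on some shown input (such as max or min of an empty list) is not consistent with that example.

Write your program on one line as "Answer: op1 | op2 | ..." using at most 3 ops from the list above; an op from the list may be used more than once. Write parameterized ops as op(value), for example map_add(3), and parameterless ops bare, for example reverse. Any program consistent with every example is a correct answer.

filter_lt(7) | drop(2) | len

Check, running the answer program on each example:
  [-38, -20, -13] -> [-38, -20, -13] -> [-13] -> 1
  [21, -42, -25, 22] -> [-42, -25] -> [] -> 0
  [-46, -37, -19, -14, 12, -22] -> [-46, -37, -19, -14, -22] -> [-19, -14, -22] -> 3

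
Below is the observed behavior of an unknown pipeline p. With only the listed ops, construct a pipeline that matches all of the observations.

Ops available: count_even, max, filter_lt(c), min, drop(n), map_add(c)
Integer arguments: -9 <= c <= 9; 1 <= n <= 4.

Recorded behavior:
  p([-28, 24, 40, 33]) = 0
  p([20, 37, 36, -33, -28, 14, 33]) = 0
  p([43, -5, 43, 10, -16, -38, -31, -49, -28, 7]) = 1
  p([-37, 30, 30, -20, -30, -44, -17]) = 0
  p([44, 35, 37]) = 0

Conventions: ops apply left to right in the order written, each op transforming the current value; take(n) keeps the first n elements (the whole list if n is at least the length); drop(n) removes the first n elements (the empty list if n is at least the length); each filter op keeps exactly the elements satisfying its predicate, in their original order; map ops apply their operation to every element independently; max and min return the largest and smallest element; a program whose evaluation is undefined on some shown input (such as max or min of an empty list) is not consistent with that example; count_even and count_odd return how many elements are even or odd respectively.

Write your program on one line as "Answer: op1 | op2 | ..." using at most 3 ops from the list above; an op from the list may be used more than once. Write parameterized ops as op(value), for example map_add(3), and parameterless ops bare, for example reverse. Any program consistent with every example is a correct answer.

filter_lt(3) | drop(4) | count_even

Check, running the answer program on each example:
  [-28, 24, 40, 33] -> [-28] -> [] -> 0
  [20, 37, 36, -33, -28, 14, 33] -> [-33, -28] -> [] -> 0
  [43, -5, 43, 10, -16, -38, -31, -49, -28, 7] -> [-5, -16, -38, -31, -49, -28] -> [-49, -28] -> 1
  [-37, 30, 30, -20, -30, -44, -17] -> [-37, -20, -30, -44, -17] -> [-17] -> 0
  [44, 35, 37] -> [] -> [] -> 0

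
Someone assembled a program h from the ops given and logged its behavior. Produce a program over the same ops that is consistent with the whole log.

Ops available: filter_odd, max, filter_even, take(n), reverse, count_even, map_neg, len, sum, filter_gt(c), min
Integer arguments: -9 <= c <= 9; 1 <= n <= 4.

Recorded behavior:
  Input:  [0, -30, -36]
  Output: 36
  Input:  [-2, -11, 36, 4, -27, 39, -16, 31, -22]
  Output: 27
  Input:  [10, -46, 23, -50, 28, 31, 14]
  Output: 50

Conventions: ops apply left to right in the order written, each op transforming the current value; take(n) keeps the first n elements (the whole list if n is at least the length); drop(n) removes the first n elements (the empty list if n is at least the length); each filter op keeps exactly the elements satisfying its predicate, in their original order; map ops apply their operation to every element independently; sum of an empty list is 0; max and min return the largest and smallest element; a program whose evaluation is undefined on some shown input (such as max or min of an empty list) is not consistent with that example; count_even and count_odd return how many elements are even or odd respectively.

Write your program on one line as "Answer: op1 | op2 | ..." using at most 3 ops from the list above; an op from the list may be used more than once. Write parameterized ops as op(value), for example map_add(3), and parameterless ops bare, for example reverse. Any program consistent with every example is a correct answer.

map_neg | max

Check, running the answer program on each example:
  [0, -30, -36] -> [0, 30, 36] -> 36
  [-2, -11, 36, 4, -27, 39, -16, 31, -22] -> [2, 11, -36, -4, 27, -39, 16, -31, 22] -> 27
  [10, -46, 23, -50, 28, 31, 14] -> [-10, 46, -23, 50, -28, -31, -14] -> 50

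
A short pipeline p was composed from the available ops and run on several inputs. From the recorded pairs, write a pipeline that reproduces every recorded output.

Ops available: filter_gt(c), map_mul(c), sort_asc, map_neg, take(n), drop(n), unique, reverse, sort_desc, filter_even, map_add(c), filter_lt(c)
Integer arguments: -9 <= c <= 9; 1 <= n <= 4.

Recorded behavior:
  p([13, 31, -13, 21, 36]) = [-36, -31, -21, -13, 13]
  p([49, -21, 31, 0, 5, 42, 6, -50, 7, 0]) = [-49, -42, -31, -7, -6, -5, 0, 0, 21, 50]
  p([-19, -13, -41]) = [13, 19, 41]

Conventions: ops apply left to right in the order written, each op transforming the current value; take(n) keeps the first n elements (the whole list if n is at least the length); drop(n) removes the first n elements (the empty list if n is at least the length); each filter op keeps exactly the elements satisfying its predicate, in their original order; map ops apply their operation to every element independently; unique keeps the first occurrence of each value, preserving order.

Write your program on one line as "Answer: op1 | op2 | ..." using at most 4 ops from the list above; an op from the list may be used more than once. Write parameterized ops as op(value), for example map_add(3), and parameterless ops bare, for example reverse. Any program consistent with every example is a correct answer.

sort_asc | reverse | map_neg

Check, running the answer program on each example:
  [13, 31, -13, 21, 36] -> [-13, 13, 21, 31, 36] -> [36, 31, 21, 13, -13] -> [-36, -31, -21, -13, 13]
  [49, -21, 31, 0, 5, 42, 6, -50, 7, 0] -> [-50, -21, 0, 0, 5, 6, 7, 31, 42, 49] -> [49, 42, 31, 7, 6, 5, 0, 0, -21, -50] -> [-49, -42, -31, -7, -6, -5, 0, 0, 21, 50]
  [-19, -13, -41] -> [-41, -19, -13] -> [-13, -19, -41] -> [13, 19, 41]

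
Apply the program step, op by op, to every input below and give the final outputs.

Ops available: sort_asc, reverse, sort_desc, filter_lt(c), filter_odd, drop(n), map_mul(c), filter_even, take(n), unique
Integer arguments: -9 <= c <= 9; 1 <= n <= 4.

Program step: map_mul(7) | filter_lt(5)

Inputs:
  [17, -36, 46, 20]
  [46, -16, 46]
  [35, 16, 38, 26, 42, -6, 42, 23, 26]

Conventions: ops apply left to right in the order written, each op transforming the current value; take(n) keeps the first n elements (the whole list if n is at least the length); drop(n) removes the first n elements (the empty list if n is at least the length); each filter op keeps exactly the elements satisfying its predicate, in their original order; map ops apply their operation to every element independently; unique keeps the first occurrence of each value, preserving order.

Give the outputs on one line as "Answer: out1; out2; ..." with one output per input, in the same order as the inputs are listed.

[-252]; [-112]; [-42]

Execution, op by op:
  [17, -36, 46, 20] -> [119, -252, 322, 140] -> [-252]
  [46, -16, 46] -> [322, -112, 322] -> [-112]
  [35, 16, 38, 26, 42, -6, 42, 23, 26] -> [245, 112, 266, 182, 294, -42, 294, 161, 182] -> [-42]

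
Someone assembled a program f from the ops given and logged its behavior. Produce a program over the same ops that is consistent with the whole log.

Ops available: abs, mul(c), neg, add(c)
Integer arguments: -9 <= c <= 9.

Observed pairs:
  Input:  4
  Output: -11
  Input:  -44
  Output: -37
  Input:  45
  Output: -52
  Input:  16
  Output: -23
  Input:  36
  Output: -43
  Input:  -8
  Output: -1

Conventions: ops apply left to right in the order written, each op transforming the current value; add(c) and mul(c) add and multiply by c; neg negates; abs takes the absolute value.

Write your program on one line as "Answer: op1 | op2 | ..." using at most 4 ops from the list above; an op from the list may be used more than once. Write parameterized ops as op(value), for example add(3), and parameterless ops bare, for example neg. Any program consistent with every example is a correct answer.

add(7) | abs | neg

Check, running the answer program on each example:
  4 -> 11 -> 11 -> -11
  -44 -> -37 -> 37 -> -37
  45 -> 52 -> 52 -> -52
  16 -> 23 -> 23 -> -23
  36 -> 43 -> 43 -> -43
  -8 -> -1 -> 1 -> -1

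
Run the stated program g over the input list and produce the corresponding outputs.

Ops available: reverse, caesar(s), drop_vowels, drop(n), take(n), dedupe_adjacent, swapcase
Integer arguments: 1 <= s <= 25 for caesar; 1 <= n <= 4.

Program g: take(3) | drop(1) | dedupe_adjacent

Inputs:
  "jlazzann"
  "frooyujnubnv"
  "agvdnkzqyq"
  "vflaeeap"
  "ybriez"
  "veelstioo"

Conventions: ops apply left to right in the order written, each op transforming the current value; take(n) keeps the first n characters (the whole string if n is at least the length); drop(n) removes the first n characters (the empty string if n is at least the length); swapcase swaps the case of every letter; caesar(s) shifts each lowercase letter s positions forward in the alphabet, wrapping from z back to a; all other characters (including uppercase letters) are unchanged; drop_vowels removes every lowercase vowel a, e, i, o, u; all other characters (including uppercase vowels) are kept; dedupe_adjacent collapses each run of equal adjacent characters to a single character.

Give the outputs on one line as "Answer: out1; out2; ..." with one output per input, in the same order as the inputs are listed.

"la"; "ro"; "gv"; "fl"; "br"; "e"

Execution, op by op:
  "jlazzann" -> "jla" -> "la" -> "la"
  "frooyujnubnv" -> "fro" -> "ro" -> "ro"
  "agvdnkzqyq" -> "agv" -> "gv" -> "gv"
  "vflaeeap" -> "vfl" -> "fl" -> "fl"
  "ybriez" -> "ybr" -> "br" -> "br"
  "veelstioo" -> "vee" -> "ee" -> "e"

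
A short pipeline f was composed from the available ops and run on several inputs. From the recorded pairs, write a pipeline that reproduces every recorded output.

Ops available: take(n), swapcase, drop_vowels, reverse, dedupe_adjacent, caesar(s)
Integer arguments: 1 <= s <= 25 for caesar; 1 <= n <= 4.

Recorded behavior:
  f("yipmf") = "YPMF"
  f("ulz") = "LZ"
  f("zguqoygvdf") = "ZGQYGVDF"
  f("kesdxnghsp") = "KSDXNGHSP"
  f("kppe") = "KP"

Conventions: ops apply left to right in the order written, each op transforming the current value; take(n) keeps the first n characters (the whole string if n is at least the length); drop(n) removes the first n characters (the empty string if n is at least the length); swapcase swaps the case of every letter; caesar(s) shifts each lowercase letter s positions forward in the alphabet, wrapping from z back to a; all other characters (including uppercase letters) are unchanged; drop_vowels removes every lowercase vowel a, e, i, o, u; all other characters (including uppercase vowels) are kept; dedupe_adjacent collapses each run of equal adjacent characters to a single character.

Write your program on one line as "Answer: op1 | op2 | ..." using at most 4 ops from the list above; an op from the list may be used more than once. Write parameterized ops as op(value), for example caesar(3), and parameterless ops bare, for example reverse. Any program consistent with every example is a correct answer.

drop_vowels | swapcase | dedupe_adjacent

Check, running the answer program on each example:
  "yipmf" -> "ypmf" -> "YPMF" -> "YPMF"
  "ulz" -> "lz" -> "LZ" -> "LZ"
  "zguqoygvdf" -> "zgqygvdf" -> "ZGQYGVDF" -> "ZGQYGVDF"
  "kesdxnghsp" -> "ksdxnghsp" -> "KSDXNGHSP" -> "KSDXNGHSP"
  "kppe" -> "kpp" -> "KPP" -> "KP"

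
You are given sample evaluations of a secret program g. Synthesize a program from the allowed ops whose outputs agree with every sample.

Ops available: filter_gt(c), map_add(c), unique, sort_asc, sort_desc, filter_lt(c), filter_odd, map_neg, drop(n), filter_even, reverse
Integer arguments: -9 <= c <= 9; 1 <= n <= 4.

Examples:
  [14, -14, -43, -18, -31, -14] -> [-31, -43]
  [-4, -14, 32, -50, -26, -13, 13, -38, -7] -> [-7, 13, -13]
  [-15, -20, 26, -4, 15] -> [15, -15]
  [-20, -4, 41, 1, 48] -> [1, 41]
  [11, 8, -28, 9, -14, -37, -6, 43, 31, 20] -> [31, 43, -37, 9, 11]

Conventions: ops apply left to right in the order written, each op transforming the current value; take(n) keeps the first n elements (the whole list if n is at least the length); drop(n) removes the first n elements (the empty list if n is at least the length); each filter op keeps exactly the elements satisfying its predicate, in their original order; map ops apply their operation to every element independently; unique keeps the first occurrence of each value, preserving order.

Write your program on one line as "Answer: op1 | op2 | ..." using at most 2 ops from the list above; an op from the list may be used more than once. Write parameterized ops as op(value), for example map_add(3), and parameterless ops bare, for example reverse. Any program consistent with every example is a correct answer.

reverse | filter_odd

Check, running the answer program on each example:
  [14, -14, -43, -18, -31, -14] -> [-14, -31, -18, -43, -14, 14] -> [-31, -43]
  [-4, -14, 32, -50, -26, -13, 13, -38, -7] -> [-7, -38, 13, -13, -26, -50, 32, -14, -4] -> [-7, 13, -13]
  [-15, -20, 26, -4, 15] -> [15, -4, 26, -20, -15] -> [15, -15]
  [-20, -4, 41, 1, 48] -> [48, 1, 41, -4, -20] -> [1, 41]
  [11, 8, -28, 9, -14, -37, -6, 43, 31, 20] -> [20, 31, 43, -6, -37, -14, 9, -28, 8, 11] -> [31, 43, -37, 9, 11]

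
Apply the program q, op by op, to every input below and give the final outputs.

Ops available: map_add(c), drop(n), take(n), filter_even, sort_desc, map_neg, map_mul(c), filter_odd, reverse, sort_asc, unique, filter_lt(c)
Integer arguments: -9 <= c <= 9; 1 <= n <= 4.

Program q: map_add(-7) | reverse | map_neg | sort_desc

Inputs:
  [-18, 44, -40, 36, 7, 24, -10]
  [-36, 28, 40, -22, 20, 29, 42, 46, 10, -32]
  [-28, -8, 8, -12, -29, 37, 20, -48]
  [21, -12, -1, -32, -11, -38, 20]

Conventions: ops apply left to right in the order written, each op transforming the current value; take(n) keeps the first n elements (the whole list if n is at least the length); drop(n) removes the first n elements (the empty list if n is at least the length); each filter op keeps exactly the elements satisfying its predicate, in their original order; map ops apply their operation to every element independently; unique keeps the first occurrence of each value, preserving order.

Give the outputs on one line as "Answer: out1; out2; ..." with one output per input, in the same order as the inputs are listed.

[47, 25, 17, 0, -17, -29, -37]; [43, 39, 29, -3, -13, -21, -22, -33, -35, -39]; [55, 36, 35, 19, 15, -1, -13, -30]; [45, 39, 19, 18, 8, -13, -14]

Execution, op by op:
  [-18, 44, -40, 36, 7, 24, -10] -> [-25, 37, -47, 29, 0, 17, -17] -> [-17, 17, 0, 29, -47, 37, -25] -> [17, -17, 0, -29, 47, -37, 25] -> [47, 25, 17, 0, -17, -29, -37]
  [-36, 28, 40, -22, 20, 29, 42, 46, 10, -32] -> [-43, 21, 33, -29, 13, 22, 35, 39, 3, -39] -> [-39, 3, 39, 35, 22, 13, -29, 33, 21, -43] -> [39, -3, -39, -35, -22, -13, 29, -33, -21, 43] -> [43, 39, 29, -3, -13, -21, -22, -33, -35, -39]
  [-28, -8, 8, -12, -29, 37, 20, -48] -> [-35, -15, 1, -19, -36, 30, 13, -55] -> [-55, 13, 30, -36, -19, 1, -15, -35] -> [55, -13, -30, 36, 19, -1, 15, 35] -> [55, 36, 35, 19, 15, -1, -13, -30]
  [21, -12, -1, -32, -11, -38, 20] -> [14, -19, -8, -39, -18, -45, 13] -> [13, -45, -18, -39, -8, -19, 14] -> [-13, 45, 18, 39, 8, 19, -14] -> [45, 39, 19, 18, 8, -13, -14]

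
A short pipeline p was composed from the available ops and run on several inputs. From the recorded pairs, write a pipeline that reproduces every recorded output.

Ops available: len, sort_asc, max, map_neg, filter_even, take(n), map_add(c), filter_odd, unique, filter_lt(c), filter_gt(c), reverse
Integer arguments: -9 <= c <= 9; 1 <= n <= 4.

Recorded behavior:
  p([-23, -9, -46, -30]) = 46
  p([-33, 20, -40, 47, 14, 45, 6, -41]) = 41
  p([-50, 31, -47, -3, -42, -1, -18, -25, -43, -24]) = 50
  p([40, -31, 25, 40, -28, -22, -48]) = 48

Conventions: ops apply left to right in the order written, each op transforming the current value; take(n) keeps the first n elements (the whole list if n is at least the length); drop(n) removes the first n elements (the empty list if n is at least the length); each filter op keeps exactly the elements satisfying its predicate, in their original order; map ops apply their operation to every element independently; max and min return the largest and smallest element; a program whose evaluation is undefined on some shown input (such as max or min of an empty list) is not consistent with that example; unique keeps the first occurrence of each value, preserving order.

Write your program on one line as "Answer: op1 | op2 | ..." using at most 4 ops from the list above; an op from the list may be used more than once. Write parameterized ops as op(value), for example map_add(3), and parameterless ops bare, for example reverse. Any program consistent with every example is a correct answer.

reverse | map_neg | max

Check, running the answer program on each example:
  [-23, -9, -46, -30] -> [-30, -46, -9, -23] -> [30, 46, 9, 23] -> 46
  [-33, 20, -40, 47, 14, 45, 6, -41] -> [-41, 6, 45, 14, 47, -40, 20, -33] -> [41, -6, -45, -14, -47, 40, -20, 33] -> 41
  [-50, 31, -47, -3, -42, -1, -18, -25, -43, -24] -> [-24, -43, -25, -18, -1, -42, -3, -47, 31, -50] -> [24, 43, 25, 18, 1, 42, 3, 47, -31, 50] -> 50
  [40, -31, 25, 40, -28, -22, -48] -> [-48, -22, -28, 40, 25, -31, 40] -> [48, 22, 28, -40, -25, 31, -40] -> 48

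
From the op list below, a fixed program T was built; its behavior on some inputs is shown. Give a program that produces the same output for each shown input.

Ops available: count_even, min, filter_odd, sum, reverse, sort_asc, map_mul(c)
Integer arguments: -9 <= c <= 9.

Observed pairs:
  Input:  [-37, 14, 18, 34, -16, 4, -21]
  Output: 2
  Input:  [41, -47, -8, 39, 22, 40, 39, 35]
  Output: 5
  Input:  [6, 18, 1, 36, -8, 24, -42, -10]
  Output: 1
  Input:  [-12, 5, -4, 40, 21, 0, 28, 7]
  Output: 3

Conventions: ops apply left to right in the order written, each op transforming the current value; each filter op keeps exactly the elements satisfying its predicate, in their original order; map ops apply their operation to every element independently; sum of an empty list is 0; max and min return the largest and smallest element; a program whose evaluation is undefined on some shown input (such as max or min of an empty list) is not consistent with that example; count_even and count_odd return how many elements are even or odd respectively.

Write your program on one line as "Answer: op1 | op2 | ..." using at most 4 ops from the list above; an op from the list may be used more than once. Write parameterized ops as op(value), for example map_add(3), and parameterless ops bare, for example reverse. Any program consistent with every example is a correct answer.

filter_odd | map_mul(-8) | count_even

Check, running the answer program on each example:
  [-37, 14, 18, 34, -16, 4, -21] -> [-37, -21] -> [296, 168] -> 2
  [41, -47, -8, 39, 22, 40, 39, 35] -> [41, -47, 39, 39, 35] -> [-328, 376, -312, -312, -280] -> 5
  [6, 18, 1, 36, -8, 24, -42, -10] -> [1] -> [-8] -> 1
  [-12, 5, -4, 40, 21, 0, 28, 7] -> [5, 21, 7] -> [-40, -168, -56] -> 3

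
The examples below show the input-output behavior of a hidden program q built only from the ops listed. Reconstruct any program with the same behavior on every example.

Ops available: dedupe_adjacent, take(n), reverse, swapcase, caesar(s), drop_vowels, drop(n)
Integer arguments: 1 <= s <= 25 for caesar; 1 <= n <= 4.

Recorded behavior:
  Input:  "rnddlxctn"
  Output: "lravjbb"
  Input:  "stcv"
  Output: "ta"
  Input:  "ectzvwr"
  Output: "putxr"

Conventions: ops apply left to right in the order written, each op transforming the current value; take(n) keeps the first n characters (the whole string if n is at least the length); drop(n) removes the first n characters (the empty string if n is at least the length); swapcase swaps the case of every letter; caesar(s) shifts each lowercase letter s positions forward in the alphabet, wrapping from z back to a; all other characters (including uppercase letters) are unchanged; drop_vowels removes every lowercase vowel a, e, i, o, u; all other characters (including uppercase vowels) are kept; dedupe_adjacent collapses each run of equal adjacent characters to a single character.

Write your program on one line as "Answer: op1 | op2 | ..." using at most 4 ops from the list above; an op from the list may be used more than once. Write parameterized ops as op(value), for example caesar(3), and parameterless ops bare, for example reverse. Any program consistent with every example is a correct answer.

drop(2) | reverse | caesar(24)

Check, running the answer program on each example:
  "rnddlxctn" -> "ddlxctn" -> "ntcxldd" -> "lravjbb"
  "stcv" -> "cv" -> "vc" -> "ta"
  "ectzvwr" -> "tzvwr" -> "rwvzt" -> "putxr"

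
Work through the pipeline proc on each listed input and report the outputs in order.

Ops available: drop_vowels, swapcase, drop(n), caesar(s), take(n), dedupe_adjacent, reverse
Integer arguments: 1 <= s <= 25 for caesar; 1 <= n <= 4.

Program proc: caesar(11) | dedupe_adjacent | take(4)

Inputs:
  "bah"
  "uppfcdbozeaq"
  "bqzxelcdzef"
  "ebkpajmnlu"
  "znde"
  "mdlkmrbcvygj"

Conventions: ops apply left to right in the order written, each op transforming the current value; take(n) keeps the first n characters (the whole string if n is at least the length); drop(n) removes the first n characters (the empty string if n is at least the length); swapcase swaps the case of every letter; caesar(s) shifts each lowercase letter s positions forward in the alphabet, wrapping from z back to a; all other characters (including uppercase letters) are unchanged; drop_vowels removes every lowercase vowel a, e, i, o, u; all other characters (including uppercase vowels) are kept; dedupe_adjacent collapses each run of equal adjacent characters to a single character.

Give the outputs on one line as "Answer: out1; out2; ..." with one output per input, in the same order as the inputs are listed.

Execution, op by op:
  "bah" -> "mls" -> "mls" -> "mls"
  "uppfcdbozeaq" -> "faaqnomzkplb" -> "faqnomzkplb" -> "faqn"
  "bqzxelcdzef" -> "mbkipwnokpq" -> "mbkipwnokpq" -> "mbki"
  "ebkpajmnlu" -> "pmvaluxywf" -> "pmvaluxywf" -> "pmva"
  "znde" -> "kyop" -> "kyop" -> "kyop"
  "mdlkmrbcvygj" -> "xowvxcmngjru" -> "xowvxcmngjru" -> "xowv"

"mls"; "faqn"; "mbki"; "pmva"; "kyop"; "xowv"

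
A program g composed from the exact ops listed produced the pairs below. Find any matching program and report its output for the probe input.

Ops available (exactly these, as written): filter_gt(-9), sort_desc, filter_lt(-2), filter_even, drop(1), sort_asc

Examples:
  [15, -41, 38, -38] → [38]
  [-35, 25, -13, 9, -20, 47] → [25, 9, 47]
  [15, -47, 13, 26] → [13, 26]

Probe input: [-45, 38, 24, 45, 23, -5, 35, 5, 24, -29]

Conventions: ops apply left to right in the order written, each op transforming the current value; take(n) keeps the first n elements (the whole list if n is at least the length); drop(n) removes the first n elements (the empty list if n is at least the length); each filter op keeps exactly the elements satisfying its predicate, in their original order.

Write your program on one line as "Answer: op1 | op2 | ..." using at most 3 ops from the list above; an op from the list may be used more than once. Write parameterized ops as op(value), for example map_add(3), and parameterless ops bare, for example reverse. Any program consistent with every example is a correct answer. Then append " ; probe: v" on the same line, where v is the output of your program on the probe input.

drop(1) | filter_gt(-9) ; probe: [38, 24, 45, 23, -5, 35, 5, 24]

Check, running the answer program on each example:
  [15, -41, 38, -38] -> [-41, 38, -38] -> [38]
  [-35, 25, -13, 9, -20, 47] -> [25, -13, 9, -20, 47] -> [25, 9, 47]
  [15, -47, 13, 26] -> [-47, 13, 26] -> [13, 26]
  probe: [-45, 38, 24, 45, 23, -5, 35, 5, 24, -29] -> [38, 24, 45, 23, -5, 35, 5, 24, -29] -> [38, 24, 45, 23, -5, 35, 5, 24]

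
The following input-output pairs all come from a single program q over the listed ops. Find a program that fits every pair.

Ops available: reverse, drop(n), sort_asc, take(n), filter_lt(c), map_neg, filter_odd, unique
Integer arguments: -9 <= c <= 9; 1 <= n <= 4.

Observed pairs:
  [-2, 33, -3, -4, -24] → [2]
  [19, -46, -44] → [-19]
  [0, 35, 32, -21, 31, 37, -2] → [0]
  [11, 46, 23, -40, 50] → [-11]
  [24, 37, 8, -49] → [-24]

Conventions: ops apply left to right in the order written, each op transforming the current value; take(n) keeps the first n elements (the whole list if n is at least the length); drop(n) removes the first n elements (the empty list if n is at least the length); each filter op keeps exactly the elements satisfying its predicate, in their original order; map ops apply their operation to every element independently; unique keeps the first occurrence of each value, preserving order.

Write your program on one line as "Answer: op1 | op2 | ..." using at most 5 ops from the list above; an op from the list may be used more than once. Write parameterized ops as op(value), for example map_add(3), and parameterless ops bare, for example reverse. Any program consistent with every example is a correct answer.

map_neg | take(3) | reverse | drop(2)

Check, running the answer program on each example:
  [-2, 33, -3, -4, -24] -> [2, -33, 3, 4, 24] -> [2, -33, 3] -> [3, -33, 2] -> [2]
  [19, -46, -44] -> [-19, 46, 44] -> [-19, 46, 44] -> [44, 46, -19] -> [-19]
  [0, 35, 32, -21, 31, 37, -2] -> [0, -35, -32, 21, -31, -37, 2] -> [0, -35, -32] -> [-32, -35, 0] -> [0]
  [11, 46, 23, -40, 50] -> [-11, -46, -23, 40, -50] -> [-11, -46, -23] -> [-23, -46, -11] -> [-11]
  [24, 37, 8, -49] -> [-24, -37, -8, 49] -> [-24, -37, -8] -> [-8, -37, -24] -> [-24]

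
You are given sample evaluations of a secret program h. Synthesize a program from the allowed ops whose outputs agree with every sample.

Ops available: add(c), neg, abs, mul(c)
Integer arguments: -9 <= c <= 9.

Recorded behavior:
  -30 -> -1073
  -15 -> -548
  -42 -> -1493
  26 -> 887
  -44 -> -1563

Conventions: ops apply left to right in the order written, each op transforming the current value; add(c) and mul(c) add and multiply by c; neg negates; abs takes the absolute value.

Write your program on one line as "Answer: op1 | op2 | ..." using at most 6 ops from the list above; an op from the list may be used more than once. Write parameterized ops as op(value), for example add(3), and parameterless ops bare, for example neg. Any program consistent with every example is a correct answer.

neg | mul(-5) | add(-4) | mul(7) | add(5)

Check, running the answer program on each example:
  -30 -> 30 -> -150 -> -154 -> -1078 -> -1073
  -15 -> 15 -> -75 -> -79 -> -553 -> -548
  -42 -> 42 -> -210 -> -214 -> -1498 -> -1493
  26 -> -26 -> 130 -> 126 -> 882 -> 887
  -44 -> 44 -> -220 -> -224 -> -1568 -> -1563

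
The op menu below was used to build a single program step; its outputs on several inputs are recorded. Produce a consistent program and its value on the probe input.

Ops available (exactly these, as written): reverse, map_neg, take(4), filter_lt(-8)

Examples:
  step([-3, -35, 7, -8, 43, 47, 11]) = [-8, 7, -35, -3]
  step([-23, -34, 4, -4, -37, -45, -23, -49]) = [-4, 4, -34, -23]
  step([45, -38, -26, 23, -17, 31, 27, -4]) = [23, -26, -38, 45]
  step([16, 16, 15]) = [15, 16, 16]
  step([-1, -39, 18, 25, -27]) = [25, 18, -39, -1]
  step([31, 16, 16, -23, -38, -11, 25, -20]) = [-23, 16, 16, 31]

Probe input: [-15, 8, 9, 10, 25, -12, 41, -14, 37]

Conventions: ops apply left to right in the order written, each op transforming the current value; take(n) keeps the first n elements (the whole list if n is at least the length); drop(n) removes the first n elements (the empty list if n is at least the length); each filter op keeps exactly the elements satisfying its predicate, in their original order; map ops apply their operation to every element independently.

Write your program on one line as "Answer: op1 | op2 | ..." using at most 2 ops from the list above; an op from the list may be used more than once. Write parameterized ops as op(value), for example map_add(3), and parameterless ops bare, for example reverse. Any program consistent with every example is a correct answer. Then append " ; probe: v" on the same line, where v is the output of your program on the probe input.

take(4) | reverse ; probe: [10, 9, 8, -15]

Check, running the answer program on each example:
  [-3, -35, 7, -8, 43, 47, 11] -> [-3, -35, 7, -8] -> [-8, 7, -35, -3]
  [-23, -34, 4, -4, -37, -45, -23, -49] -> [-23, -34, 4, -4] -> [-4, 4, -34, -23]
  [45, -38, -26, 23, -17, 31, 27, -4] -> [45, -38, -26, 23] -> [23, -26, -38, 45]
  [16, 16, 15] -> [16, 16, 15] -> [15, 16, 16]
  [-1, -39, 18, 25, -27] -> [-1, -39, 18, 25] -> [25, 18, -39, -1]
  [31, 16, 16, -23, -38, -11, 25, -20] -> [31, 16, 16, -23] -> [-23, 16, 16, 31]
  probe: [-15, 8, 9, 10, 25, -12, 41, -14, 37] -> [-15, 8, 9, 10] -> [10, 9, 8, -15]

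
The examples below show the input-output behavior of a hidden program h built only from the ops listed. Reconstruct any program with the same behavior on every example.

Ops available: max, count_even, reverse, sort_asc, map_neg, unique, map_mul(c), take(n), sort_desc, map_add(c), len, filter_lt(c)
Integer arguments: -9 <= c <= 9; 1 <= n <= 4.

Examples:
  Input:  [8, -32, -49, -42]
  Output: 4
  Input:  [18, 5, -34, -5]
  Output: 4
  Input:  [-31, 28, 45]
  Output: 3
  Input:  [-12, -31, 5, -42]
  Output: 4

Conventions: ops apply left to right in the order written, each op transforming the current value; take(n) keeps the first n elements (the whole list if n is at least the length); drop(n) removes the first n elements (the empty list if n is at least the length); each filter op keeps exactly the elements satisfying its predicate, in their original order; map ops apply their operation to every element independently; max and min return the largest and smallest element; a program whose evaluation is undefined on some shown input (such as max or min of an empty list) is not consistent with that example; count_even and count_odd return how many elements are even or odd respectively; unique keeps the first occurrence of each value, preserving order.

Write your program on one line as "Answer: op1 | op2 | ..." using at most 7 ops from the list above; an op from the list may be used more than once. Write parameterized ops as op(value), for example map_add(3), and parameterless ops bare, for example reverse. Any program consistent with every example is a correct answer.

map_add(9) | map_neg | map_add(-2) | reverse | map_mul(2) | count_even

Check, running the answer program on each example:
  [8, -32, -49, -42] -> [17, -23, -40, -33] -> [-17, 23, 40, 33] -> [-19, 21, 38, 31] -> [31, 38, 21, -19] -> [62, 76, 42, -38] -> 4
  [18, 5, -34, -5] -> [27, 14, -25, 4] -> [-27, -14, 25, -4] -> [-29, -16, 23, -6] -> [-6, 23, -16, -29] -> [-12, 46, -32, -58] -> 4
  [-31, 28, 45] -> [-22, 37, 54] -> [22, -37, -54] -> [20, -39, -56] -> [-56, -39, 20] -> [-112, -78, 40] -> 3
  [-12, -31, 5, -42] -> [-3, -22, 14, -33] -> [3, 22, -14, 33] -> [1, 20, -16, 31] -> [31, -16, 20, 1] -> [62, -32, 40, 2] -> 4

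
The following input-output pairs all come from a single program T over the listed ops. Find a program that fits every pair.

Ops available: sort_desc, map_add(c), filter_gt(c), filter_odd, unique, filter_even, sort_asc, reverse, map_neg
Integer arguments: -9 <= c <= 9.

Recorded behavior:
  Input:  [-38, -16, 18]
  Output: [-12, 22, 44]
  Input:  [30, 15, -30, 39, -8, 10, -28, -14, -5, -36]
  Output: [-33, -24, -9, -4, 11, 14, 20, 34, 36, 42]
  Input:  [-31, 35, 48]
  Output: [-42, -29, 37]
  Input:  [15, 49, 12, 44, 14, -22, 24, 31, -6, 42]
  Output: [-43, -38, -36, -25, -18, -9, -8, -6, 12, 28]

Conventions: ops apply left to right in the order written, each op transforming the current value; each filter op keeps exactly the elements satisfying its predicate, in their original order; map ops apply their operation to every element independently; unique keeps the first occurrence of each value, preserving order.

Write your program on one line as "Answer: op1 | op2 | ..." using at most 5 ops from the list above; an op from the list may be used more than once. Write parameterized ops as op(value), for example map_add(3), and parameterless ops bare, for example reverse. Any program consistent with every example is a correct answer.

reverse | map_add(-6) | sort_desc | map_neg

Check, running the answer program on each example:
  [-38, -16, 18] -> [18, -16, -38] -> [12, -22, -44] -> [12, -22, -44] -> [-12, 22, 44]
  [30, 15, -30, 39, -8, 10, -28, -14, -5, -36] -> [-36, -5, -14, -28, 10, -8, 39, -30, 15, 30] -> [-42, -11, -20, -34, 4, -14, 33, -36, 9, 24] -> [33, 24, 9, 4, -11, -14, -20, -34, -36, -42] -> [-33, -24, -9, -4, 11, 14, 20, 34, 36, 42]
  [-31, 35, 48] -> [48, 35, -31] -> [42, 29, -37] -> [42, 29, -37] -> [-42, -29, 37]
  [15, 49, 12, 44, 14, -22, 24, 31, -6, 42] -> [42, -6, 31, 24, -22, 14, 44, 12, 49, 15] -> [36, -12, 25, 18, -28, 8, 38, 6, 43, 9] -> [43, 38, 36, 25, 18, 9, 8, 6, -12, -28] -> [-43, -38, -36, -25, -18, -9, -8, -6, 12, 28]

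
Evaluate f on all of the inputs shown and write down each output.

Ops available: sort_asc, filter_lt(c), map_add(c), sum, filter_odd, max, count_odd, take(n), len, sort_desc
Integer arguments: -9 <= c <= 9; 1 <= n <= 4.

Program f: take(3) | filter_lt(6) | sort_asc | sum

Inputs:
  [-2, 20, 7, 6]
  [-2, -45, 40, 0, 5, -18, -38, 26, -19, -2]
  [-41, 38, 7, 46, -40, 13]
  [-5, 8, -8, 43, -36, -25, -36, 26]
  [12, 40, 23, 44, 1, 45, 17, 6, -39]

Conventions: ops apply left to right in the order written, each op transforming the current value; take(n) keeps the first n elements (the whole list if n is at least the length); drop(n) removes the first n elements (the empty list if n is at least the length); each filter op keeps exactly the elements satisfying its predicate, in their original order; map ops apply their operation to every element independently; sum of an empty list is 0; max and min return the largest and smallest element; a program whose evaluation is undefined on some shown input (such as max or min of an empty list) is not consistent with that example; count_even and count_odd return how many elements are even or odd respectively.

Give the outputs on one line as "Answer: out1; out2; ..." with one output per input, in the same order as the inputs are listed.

Execution, op by op:
  [-2, 20, 7, 6] -> [-2, 20, 7] -> [-2] -> [-2] -> -2
  [-2, -45, 40, 0, 5, -18, -38, 26, -19, -2] -> [-2, -45, 40] -> [-2, -45] -> [-45, -2] -> -47
  [-41, 38, 7, 46, -40, 13] -> [-41, 38, 7] -> [-41] -> [-41] -> -41
  [-5, 8, -8, 43, -36, -25, -36, 26] -> [-5, 8, -8] -> [-5, -8] -> [-8, -5] -> -13
  [12, 40, 23, 44, 1, 45, 17, 6, -39] -> [12, 40, 23] -> [] -> [] -> 0

-2; -47; -41; -13; 0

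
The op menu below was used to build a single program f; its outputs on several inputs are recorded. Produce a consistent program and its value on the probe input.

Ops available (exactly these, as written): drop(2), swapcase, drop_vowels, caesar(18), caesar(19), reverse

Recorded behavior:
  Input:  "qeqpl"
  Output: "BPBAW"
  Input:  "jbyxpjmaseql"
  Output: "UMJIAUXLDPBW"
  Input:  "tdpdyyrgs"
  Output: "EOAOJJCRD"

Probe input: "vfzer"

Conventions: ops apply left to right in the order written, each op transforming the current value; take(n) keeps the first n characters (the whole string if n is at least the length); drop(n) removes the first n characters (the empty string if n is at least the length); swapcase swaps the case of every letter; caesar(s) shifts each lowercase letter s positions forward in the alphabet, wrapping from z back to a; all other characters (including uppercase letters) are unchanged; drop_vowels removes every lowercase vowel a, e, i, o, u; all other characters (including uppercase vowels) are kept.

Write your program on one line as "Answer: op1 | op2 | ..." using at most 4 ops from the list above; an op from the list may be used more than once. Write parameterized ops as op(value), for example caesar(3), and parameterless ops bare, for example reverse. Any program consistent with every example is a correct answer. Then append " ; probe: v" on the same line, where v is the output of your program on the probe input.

caesar(19) | caesar(18) | swapcase ; probe: "GQKPC"

Check, running the answer program on each example:
  "qeqpl" -> "jxjie" -> "bpbaw" -> "BPBAW"
  "jbyxpjmaseql" -> "curqicftlxje" -> "umjiauxldpbw" -> "UMJIAUXLDPBW"
  "tdpdyyrgs" -> "mwiwrrkzl" -> "eoaojjcrd" -> "EOAOJJCRD"
  probe: "vfzer" -> "oysxk" -> "gqkpc" -> "GQKPC"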